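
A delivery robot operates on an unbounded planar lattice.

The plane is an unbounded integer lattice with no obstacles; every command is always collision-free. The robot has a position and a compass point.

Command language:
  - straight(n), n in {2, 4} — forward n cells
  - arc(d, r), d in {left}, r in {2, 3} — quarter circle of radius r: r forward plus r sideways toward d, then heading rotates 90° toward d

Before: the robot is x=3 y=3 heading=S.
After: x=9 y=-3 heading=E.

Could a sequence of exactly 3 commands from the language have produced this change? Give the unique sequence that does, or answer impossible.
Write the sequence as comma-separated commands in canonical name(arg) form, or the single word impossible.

straight(4), arc(left, 2), straight(4)

key: cell and facing (now E) both changed — the 3 commands mix motion and turning
initial: x=3 y=3 heading=S
step 1 (straight(4)): x=3 y=-1 heading=S
step 2 (arc(left, 2)): x=5 y=-3 heading=E
step 3 (straight(4)): x=9 y=-3 heading=E
all 64 alternatives checked — unique.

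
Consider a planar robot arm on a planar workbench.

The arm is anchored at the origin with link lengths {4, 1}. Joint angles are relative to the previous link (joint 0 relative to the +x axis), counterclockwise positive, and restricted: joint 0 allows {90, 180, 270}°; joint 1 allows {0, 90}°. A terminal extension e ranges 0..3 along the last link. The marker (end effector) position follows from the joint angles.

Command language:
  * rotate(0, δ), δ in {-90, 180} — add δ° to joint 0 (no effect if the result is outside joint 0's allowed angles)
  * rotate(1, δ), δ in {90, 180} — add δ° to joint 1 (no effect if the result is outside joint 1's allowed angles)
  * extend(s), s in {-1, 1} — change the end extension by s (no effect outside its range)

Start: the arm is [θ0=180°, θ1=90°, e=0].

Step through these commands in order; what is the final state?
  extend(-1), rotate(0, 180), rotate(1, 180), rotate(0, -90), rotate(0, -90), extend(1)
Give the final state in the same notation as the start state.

[θ0=90°, θ1=90°, e=1]

initial: [θ0=180°, θ1=90°, e=0]
step 1 (extend(-1)): [θ0=180°, θ1=90°, e=0]
step 2 (rotate(0, 180)): [θ0=180°, θ1=90°, e=0]
step 3 (rotate(1, 180)): [θ0=180°, θ1=90°, e=0]
step 4 (rotate(0, -90)): [θ0=90°, θ1=90°, e=0]
step 5 (rotate(0, -90)): [θ0=90°, θ1=90°, e=0]
step 6 (extend(1)): [θ0=90°, θ1=90°, e=1]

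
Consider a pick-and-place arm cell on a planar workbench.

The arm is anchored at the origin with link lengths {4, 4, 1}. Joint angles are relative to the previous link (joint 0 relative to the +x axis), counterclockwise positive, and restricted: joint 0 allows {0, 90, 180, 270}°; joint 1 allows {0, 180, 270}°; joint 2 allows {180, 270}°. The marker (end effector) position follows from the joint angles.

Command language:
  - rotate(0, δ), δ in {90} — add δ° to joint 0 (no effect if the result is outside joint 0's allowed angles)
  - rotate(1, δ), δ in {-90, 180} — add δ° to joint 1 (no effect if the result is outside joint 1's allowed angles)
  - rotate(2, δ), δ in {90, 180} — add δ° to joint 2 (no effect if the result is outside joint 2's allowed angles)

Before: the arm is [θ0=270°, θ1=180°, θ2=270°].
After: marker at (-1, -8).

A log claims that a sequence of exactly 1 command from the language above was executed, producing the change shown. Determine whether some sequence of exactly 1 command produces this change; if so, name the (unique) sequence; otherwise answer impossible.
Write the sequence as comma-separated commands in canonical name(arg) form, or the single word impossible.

rotate(1, 180)

initial: [θ0=270°, θ1=180°, θ2=270°]
step 1 (rotate(1, 180)): [θ0=270°, θ1=0°, θ2=270°]
no other 1-command option fits: unique.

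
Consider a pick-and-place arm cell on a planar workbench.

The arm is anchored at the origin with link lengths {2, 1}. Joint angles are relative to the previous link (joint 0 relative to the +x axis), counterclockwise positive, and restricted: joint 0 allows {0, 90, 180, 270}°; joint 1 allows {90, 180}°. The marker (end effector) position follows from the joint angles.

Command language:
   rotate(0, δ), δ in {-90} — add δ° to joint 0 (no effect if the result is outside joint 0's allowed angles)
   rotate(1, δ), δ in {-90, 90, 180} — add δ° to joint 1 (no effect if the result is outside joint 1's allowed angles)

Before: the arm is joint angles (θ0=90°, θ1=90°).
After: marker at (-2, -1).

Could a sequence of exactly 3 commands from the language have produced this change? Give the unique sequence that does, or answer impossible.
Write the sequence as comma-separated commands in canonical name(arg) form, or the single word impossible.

rotate(0, -90), rotate(0, -90), rotate(0, -90)

start: joint angles (θ0=90°, θ1=90°)
t=1 rotate(0, -90) ⇒ joint angles (θ0=0°, θ1=90°)
t=2 rotate(0, -90) ⇒ joint angles (θ0=270°, θ1=90°)
t=3 rotate(0, -90) ⇒ joint angles (θ0=180°, θ1=90°)
all 64 alternatives checked — unique.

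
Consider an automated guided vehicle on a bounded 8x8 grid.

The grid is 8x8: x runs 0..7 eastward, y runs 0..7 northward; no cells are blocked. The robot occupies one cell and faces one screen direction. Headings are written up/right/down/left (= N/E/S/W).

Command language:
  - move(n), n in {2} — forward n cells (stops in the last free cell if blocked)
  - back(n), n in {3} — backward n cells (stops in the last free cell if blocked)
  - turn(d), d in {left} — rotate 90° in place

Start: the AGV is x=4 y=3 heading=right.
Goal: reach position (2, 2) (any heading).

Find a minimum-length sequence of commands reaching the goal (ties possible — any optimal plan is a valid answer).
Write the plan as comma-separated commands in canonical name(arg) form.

turn(left), back(3), move(2), turn(left), move(2)

initial: x=4 y=3 heading=right
step 1 (turn(left)): x=4 y=3 heading=up
step 2 (back(3)): x=4 y=0 heading=up
step 3 (move(2)): x=4 y=2 heading=up
step 4 (turn(left)): x=4 y=2 heading=left
step 5 (move(2)): x=2 y=2 heading=left
no 4-step plan works, so 5 is optimal.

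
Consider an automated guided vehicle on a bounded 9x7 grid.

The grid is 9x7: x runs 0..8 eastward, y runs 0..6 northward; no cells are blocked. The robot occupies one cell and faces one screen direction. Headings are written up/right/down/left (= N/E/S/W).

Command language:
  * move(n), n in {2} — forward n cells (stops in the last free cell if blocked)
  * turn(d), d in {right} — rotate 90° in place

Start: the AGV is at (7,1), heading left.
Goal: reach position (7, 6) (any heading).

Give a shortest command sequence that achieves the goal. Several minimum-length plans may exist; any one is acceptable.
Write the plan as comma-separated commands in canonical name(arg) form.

from: at (7,1), heading left
step 1 (turn(right)): at (7,1), heading up
step 2 (move(2)): at (7,3), heading up
step 3 (move(2)): at (7,5), heading up
step 4 (move(2)): at (7,6), heading up
shorter routes all fall short; 4 is best.

turn(right), move(2), move(2), move(2)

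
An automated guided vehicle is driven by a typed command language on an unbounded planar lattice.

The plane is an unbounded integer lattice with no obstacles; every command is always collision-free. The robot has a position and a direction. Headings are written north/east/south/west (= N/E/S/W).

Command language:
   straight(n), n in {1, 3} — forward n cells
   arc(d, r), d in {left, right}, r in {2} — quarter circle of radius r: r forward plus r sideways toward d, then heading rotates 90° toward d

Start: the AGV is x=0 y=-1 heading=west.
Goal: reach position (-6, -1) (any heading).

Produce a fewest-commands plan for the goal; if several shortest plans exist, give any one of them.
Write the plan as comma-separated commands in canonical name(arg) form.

initial: x=0 y=-1 heading=west
t=1 straight(3) ⇒ x=-3 y=-1 heading=west
t=2 straight(3) ⇒ x=-6 y=-1 heading=west
no 1-step plan works, so 2 is optimal.

straight(3), straight(3)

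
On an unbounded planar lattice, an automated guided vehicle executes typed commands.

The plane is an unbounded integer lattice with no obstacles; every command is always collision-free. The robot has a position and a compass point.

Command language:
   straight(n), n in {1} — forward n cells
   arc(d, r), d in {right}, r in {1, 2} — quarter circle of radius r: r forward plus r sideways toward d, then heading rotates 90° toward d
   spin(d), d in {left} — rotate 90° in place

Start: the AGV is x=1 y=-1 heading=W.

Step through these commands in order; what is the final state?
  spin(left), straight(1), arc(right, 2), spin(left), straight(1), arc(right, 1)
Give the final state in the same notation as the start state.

t0: x=1 y=-1 heading=W
step 1 (spin(left)): x=1 y=-1 heading=S
step 2 (straight(1)): x=1 y=-2 heading=S
step 3 (arc(right, 2)): x=-1 y=-4 heading=W
step 4 (spin(left)): x=-1 y=-4 heading=S
step 5 (straight(1)): x=-1 y=-5 heading=S
step 6 (arc(right, 1)): x=-2 y=-6 heading=W

x=-2 y=-6 heading=W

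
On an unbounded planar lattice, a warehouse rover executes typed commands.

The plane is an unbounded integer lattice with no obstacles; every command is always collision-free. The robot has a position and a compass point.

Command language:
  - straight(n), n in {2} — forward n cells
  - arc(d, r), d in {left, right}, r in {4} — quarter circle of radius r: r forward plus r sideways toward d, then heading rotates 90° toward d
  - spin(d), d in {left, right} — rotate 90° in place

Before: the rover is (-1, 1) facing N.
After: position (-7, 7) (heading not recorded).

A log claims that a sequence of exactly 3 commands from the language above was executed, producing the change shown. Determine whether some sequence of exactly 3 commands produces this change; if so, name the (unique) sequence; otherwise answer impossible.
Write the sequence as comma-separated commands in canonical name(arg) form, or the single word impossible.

initial: (-1, 1) facing N
step 1 (straight(2)): (-1, 3) facing N
step 2 (arc(left, 4)): (-5, 7) facing W
step 3 (straight(2)): (-7, 7) facing W
uniquely the one of 125 3-step routes that fits.

straight(2), arc(left, 4), straight(2)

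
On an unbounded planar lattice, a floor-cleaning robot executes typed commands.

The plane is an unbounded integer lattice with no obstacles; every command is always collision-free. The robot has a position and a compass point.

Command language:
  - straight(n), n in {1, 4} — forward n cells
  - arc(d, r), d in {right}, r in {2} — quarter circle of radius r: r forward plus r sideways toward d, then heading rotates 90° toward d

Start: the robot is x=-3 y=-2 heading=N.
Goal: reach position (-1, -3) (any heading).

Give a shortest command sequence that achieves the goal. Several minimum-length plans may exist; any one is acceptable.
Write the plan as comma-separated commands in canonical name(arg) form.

begin: x=-3 y=-2 heading=N
[1] after straight(1): x=-3 y=-1 heading=N
[2] after arc(right, 2): x=-1 y=1 heading=E
[3] after arc(right, 2): x=1 y=-1 heading=S
[4] after arc(right, 2): x=-1 y=-3 heading=W
no 3-step plan works, so 4 is optimal.

straight(1), arc(right, 2), arc(right, 2), arc(right, 2)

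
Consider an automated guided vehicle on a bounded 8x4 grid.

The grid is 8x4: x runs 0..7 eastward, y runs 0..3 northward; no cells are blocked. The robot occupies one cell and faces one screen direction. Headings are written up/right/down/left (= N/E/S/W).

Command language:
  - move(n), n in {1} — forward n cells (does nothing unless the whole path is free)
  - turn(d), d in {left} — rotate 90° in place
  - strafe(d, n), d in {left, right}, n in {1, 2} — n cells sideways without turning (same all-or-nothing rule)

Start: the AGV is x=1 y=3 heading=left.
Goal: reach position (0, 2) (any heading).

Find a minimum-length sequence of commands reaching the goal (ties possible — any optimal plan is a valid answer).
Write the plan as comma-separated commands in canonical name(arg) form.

move(1), strafe(left, 1)

begin: x=1 y=3 heading=left
step 1 (move(1)): x=0 y=3 heading=left
step 2 (strafe(left, 1)): x=0 y=2 heading=left
minimal: 2 command(s), checked below 2.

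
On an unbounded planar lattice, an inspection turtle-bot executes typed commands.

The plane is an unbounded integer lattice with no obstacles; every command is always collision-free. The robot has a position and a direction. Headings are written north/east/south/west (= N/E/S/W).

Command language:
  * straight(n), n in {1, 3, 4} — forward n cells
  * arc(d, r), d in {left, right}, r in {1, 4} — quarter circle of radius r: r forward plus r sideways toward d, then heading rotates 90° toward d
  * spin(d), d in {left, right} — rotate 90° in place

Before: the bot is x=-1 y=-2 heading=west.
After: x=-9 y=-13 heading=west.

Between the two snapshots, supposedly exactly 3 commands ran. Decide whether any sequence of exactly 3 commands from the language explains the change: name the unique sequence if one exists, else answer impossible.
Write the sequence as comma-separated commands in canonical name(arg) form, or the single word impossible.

key: still facing W at the end — net rotation zero over 3 steps
begin: x=-1 y=-2 heading=west
[1] after arc(left, 4): x=-5 y=-6 heading=south
[2] after straight(3): x=-5 y=-9 heading=south
[3] after arc(right, 4): x=-9 y=-13 heading=west
no other 3-command option fits: unique.

arc(left, 4), straight(3), arc(right, 4)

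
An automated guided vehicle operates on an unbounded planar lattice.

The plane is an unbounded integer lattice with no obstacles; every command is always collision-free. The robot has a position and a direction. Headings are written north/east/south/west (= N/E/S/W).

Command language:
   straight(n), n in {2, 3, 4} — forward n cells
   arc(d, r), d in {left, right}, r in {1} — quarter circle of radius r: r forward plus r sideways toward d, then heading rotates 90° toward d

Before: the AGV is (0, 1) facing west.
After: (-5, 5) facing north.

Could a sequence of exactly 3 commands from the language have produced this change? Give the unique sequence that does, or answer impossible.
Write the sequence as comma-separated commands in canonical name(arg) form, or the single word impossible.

key: cell and facing (now N) both changed — the 3 commands mix motion and turning
from: (0, 1) facing west
[1] after straight(4): (-4, 1) facing west
[2] after arc(right, 1): (-5, 2) facing north
[3] after straight(3): (-5, 5) facing north
no other 3-command option fits: unique.

straight(4), arc(right, 1), straight(3)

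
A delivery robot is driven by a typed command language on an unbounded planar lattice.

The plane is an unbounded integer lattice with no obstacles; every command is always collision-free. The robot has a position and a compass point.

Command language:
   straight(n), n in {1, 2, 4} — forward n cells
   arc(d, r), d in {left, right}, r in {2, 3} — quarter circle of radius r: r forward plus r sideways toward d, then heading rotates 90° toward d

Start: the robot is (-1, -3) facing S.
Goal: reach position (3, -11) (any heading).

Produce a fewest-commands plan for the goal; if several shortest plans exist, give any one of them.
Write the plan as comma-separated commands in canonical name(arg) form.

start: (-1, -3) facing S
1. arc(left, 3) → (2, -6) facing E
2. arc(right, 3) → (5, -9) facing S
3. arc(right, 2) → (3, -11) facing W
nothing shorter than 3 reaches the goal.

arc(left, 3), arc(right, 3), arc(right, 2)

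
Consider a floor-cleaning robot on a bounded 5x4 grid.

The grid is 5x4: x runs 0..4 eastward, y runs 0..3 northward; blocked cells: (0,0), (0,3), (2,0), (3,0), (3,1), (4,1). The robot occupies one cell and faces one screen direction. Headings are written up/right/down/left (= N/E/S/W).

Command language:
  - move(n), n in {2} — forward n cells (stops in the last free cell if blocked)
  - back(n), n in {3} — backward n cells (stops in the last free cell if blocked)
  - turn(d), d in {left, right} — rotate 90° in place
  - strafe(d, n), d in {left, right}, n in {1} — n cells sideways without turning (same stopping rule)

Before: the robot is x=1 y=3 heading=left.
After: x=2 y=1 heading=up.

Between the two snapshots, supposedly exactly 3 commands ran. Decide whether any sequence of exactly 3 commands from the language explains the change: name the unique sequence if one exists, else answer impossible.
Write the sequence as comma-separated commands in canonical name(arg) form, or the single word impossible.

turn(right), strafe(right, 1), back(3)

key: position moved to (2,1) AND the heading swung to N — translation plus rotation needed
start: x=1 y=3 heading=left
1. turn(right) → x=1 y=3 heading=up
2. strafe(right, 1) → x=2 y=3 heading=up
3. back(3) → x=2 y=1 heading=up
uniquely the one of 216 3-step routes that fits.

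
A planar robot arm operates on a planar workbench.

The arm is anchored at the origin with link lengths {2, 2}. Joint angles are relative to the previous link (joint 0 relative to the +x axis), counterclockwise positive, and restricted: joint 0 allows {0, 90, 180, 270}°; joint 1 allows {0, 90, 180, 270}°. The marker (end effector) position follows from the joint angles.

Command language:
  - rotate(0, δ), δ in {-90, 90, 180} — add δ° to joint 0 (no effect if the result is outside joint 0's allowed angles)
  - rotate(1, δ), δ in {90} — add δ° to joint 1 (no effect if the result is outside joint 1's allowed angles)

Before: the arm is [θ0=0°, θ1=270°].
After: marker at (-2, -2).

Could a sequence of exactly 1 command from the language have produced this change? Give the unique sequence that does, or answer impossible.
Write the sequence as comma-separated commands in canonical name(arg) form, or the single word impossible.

start: [θ0=0°, θ1=270°]
step 1 (rotate(0, -90)): [θ0=270°, θ1=270°]
no rival 1-sequence matches.

rotate(0, -90)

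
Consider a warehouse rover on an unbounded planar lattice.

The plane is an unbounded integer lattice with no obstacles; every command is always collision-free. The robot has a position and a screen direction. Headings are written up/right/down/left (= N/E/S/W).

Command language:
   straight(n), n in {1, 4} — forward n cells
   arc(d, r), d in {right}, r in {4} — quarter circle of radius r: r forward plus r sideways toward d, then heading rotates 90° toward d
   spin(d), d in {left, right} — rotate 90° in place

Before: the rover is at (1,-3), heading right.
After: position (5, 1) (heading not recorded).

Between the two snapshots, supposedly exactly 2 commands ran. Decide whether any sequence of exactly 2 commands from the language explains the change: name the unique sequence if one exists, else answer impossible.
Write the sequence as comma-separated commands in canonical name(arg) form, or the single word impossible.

spin(left), arc(right, 4)

key: order matters: swapping spin(left) and arc(right, 4) lands elsewhere
t0: at (1,-3), heading right
t=1 spin(left) ⇒ at (1,-3), heading up
t=2 arc(right, 4) ⇒ at (5,1), heading right
no rival 2-sequence matches.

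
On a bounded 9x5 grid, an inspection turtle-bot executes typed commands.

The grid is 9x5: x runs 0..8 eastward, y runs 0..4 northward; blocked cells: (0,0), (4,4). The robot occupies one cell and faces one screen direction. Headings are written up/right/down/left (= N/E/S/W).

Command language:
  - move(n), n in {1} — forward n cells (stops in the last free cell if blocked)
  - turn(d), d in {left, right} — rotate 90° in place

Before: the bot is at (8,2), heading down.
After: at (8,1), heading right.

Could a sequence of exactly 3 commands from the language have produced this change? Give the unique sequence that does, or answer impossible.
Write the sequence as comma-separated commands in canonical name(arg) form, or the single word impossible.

move(1), turn(left), move(1)

key: the second move(1) runs into the grid edge before its full distance
t0: at (8,2), heading down
t=1 move(1) ⇒ at (8,1), heading down
t=2 turn(left) ⇒ at (8,1), heading right
t=3 move(1) ⇒ at (8,1), heading right
no rival 3-sequence matches.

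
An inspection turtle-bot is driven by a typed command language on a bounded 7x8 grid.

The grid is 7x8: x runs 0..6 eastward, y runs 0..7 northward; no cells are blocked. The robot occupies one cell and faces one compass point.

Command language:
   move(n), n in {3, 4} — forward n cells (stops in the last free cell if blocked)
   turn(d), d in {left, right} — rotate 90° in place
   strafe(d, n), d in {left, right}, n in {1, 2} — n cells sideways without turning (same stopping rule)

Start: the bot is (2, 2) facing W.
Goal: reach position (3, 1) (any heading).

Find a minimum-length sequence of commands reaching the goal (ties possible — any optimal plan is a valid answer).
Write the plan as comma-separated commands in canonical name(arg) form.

strafe(left, 1), turn(right), strafe(right, 1)

from: (2, 2) facing W
step 1 (strafe(left, 1)): (2, 1) facing W
step 2 (turn(right)): (2, 1) facing N
step 3 (strafe(right, 1)): (3, 1) facing N
minimal: 3 command(s), checked below 3.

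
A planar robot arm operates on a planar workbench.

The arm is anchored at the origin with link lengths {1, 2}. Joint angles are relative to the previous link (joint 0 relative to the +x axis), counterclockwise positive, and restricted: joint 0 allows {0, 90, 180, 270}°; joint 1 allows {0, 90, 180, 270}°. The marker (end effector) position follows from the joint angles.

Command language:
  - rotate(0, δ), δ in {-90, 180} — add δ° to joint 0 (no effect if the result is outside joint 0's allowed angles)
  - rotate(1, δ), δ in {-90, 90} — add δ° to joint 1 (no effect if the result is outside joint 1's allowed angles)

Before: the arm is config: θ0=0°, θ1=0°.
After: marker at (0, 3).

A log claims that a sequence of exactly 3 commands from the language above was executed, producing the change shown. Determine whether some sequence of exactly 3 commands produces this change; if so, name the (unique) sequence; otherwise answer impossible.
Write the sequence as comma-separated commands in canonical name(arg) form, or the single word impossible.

begin: config: θ0=0°, θ1=0°
t=1 rotate(0, -90) ⇒ config: θ0=270°, θ1=0°
t=2 rotate(0, -90) ⇒ config: θ0=180°, θ1=0°
t=3 rotate(0, -90) ⇒ config: θ0=90°, θ1=0°
all 64 alternatives checked — unique.

rotate(0, -90), rotate(0, -90), rotate(0, -90)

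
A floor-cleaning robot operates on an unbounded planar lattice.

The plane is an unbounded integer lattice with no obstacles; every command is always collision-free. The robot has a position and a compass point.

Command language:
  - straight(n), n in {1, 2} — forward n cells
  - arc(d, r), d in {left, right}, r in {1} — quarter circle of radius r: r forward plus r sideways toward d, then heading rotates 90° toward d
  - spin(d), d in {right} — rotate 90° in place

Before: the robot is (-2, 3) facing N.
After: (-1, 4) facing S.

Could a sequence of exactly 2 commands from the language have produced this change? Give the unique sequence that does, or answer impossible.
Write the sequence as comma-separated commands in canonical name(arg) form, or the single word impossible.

arc(right, 1), spin(right)

key: order matters: swapping arc(right, 1) and spin(right) lands elsewhere
start: (-2, 3) facing N
t=1 arc(right, 1) ⇒ (-1, 4) facing E
t=2 spin(right) ⇒ (-1, 4) facing S
no other 2-command option fits: unique.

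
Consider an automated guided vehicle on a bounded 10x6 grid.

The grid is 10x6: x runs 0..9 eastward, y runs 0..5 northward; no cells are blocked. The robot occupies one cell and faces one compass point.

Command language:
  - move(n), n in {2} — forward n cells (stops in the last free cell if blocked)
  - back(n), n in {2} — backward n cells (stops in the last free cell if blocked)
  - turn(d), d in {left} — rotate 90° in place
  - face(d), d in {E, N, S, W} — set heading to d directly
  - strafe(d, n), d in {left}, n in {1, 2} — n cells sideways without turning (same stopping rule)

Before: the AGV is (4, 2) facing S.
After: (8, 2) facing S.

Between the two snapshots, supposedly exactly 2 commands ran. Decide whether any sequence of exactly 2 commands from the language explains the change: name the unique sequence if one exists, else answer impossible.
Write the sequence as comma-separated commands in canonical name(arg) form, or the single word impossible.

strafe(left, 2), strafe(left, 2)

key: still facing S at the end — nothing in the sequence rotates
from: (4, 2) facing S
1. strafe(left, 2) → (6, 2) facing S
2. strafe(left, 2) → (8, 2) facing S
no rival 2-sequence matches.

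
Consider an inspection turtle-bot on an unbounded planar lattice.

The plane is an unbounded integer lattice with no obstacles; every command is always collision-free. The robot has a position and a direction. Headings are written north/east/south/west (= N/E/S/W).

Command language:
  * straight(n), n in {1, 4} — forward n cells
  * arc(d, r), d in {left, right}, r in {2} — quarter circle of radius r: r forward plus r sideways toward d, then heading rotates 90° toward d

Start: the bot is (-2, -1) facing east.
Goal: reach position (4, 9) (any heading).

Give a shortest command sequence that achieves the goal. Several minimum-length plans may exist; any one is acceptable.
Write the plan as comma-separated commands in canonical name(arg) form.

from: (-2, -1) facing east
step 1 (arc(left, 2)): (0, 1) facing north
step 2 (arc(right, 2)): (2, 3) facing east
step 3 (arc(left, 2)): (4, 5) facing north
step 4 (straight(4)): (4, 9) facing north
no 3-step plan works, so 4 is optimal.

arc(left, 2), arc(right, 2), arc(left, 2), straight(4)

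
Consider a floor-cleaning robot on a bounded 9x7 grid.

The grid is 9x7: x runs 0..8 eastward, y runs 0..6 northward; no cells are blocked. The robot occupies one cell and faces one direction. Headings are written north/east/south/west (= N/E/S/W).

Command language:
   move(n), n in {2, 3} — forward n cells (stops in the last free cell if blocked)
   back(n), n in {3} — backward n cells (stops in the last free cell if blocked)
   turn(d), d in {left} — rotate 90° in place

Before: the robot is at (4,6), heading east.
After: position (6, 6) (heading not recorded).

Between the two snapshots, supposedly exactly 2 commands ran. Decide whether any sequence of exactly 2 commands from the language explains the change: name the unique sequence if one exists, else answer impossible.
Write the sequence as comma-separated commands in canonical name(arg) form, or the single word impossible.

move(2), turn(left)

key: order matters: swapping move(2) and turn(left) lands elsewhere
t0: at (4,6), heading east
1. move(2) → at (6,6), heading east
2. turn(left) → at (6,6), heading north
no other 2-command option fits: unique.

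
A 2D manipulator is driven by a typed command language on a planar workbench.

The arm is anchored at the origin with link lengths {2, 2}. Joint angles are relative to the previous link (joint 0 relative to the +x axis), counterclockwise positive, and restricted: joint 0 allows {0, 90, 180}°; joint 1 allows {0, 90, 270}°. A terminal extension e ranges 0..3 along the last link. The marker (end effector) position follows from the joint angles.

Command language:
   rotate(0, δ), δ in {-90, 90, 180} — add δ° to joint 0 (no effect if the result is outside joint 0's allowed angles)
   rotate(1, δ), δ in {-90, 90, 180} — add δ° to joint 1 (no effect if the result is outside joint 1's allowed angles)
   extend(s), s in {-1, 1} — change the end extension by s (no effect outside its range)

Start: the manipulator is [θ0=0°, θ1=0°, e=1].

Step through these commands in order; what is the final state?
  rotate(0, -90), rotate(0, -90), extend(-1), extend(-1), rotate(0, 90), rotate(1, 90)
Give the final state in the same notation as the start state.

[θ0=90°, θ1=90°, e=0]

initial: [θ0=0°, θ1=0°, e=1]
1. rotate(0, -90) → [θ0=0°, θ1=0°, e=1]
2. rotate(0, -90) → [θ0=0°, θ1=0°, e=1]
3. extend(-1) → [θ0=0°, θ1=0°, e=0]
4. extend(-1) → [θ0=0°, θ1=0°, e=0]
5. rotate(0, 90) → [θ0=90°, θ1=0°, e=0]
6. rotate(1, 90) → [θ0=90°, θ1=90°, e=0]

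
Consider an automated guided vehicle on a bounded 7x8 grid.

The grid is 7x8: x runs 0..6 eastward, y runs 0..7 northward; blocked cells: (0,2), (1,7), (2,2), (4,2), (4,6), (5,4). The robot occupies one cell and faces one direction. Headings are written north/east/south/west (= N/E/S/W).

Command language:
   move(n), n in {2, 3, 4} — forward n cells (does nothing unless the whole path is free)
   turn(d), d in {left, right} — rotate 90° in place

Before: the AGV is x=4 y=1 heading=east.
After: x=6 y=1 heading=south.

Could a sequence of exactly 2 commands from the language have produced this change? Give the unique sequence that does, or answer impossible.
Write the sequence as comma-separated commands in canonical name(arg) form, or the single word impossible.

move(2), turn(right)

key: order matters: swapping move(2) and turn(right) lands elsewhere
t0: x=4 y=1 heading=east
1. move(2) → x=6 y=1 heading=east
2. turn(right) → x=6 y=1 heading=south
uniquely the one of 25 2-step routes that fits.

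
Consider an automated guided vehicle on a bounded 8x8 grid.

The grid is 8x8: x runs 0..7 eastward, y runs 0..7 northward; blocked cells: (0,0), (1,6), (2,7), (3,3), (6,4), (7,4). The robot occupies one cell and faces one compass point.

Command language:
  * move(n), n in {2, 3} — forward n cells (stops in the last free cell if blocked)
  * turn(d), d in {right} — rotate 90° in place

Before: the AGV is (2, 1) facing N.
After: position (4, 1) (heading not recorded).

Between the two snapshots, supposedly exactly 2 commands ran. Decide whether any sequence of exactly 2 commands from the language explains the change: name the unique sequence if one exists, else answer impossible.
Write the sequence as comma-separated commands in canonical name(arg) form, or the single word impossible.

key: running move(2) before turn(right) would end elsewhere — order is forced
t0: (2, 1) facing N
step 1 (turn(right)): (2, 1) facing E
step 2 (move(2)): (4, 1) facing E
all 9 alternatives checked — unique.

turn(right), move(2)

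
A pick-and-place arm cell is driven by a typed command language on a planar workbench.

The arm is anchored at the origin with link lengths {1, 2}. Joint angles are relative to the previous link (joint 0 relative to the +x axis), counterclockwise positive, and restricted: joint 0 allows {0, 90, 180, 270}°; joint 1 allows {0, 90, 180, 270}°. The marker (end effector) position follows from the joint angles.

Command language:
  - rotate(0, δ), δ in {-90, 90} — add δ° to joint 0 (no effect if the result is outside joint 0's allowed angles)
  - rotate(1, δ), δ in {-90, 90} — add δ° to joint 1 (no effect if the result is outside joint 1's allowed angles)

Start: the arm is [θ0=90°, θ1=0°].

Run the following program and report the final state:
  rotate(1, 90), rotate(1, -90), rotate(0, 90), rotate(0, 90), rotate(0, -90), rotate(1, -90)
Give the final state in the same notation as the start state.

[θ0=180°, θ1=270°]

from: [θ0=90°, θ1=0°]
1. rotate(1, 90) → [θ0=90°, θ1=90°]
2. rotate(1, -90) → [θ0=90°, θ1=0°]
3. rotate(0, 90) → [θ0=180°, θ1=0°]
4. rotate(0, 90) → [θ0=270°, θ1=0°]
5. rotate(0, -90) → [θ0=180°, θ1=0°]
6. rotate(1, -90) → [θ0=180°, θ1=270°]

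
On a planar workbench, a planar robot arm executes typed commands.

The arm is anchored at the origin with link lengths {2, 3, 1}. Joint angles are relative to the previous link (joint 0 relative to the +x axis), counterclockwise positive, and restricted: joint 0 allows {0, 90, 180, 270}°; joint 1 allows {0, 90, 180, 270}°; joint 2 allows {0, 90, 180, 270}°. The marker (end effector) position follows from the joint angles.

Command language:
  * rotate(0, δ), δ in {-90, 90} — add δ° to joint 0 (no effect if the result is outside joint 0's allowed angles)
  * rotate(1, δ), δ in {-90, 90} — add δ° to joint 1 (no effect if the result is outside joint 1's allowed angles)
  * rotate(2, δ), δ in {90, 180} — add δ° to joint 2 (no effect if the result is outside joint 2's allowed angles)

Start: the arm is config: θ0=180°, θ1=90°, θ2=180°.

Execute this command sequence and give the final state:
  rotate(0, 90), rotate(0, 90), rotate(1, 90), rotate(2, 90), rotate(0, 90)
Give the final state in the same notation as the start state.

initial: config: θ0=180°, θ1=90°, θ2=180°
[1] after rotate(0, 90): config: θ0=270°, θ1=90°, θ2=180°
[2] after rotate(0, 90): config: θ0=0°, θ1=90°, θ2=180°
[3] after rotate(1, 90): config: θ0=0°, θ1=180°, θ2=180°
[4] after rotate(2, 90): config: θ0=0°, θ1=180°, θ2=270°
[5] after rotate(0, 90): config: θ0=90°, θ1=180°, θ2=270°

config: θ0=90°, θ1=180°, θ2=270°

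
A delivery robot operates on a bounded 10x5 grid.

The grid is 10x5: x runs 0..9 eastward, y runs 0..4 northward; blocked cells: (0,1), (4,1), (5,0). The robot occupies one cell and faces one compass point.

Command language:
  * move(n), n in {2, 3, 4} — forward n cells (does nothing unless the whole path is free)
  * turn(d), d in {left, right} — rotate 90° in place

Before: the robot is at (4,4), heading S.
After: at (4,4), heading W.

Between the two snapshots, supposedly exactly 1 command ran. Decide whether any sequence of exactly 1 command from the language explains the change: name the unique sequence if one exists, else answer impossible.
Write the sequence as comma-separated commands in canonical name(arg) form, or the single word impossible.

turn(right)

key: parked at (4,4) the whole time — nothing moves the robot
initial: at (4,4), heading S
t=1 turn(right) ⇒ at (4,4), heading W
uniquely the one of 5 1-step routes that fits.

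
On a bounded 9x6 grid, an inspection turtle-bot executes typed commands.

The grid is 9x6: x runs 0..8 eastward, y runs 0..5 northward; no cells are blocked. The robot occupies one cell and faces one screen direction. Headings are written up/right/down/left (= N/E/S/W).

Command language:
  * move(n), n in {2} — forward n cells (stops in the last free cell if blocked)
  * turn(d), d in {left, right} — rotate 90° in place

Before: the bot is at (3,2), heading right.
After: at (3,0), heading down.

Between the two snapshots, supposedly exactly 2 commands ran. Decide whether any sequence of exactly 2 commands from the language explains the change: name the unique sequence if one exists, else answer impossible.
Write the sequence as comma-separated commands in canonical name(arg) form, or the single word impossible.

key: cell and facing (now S) both changed — the 2 commands mix motion and turning
start: at (3,2), heading right
step 1 (turn(right)): at (3,2), heading down
step 2 (move(2)): at (3,0), heading down
all 9 alternatives checked — unique.

turn(right), move(2)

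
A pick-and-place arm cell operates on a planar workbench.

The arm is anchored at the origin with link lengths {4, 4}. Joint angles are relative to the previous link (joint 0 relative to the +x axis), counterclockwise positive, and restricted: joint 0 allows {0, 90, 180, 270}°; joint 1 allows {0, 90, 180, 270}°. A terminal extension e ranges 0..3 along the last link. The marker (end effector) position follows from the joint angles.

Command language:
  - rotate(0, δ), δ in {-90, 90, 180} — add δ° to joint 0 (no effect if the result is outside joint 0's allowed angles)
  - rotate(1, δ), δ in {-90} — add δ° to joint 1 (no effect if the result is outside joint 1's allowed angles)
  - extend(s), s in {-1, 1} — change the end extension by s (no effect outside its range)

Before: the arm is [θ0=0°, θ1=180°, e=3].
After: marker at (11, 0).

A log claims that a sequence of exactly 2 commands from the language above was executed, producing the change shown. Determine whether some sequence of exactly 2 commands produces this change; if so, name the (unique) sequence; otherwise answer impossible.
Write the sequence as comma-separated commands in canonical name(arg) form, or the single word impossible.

start: [θ0=0°, θ1=180°, e=3]
t=1 rotate(1, -90) ⇒ [θ0=0°, θ1=90°, e=3]
t=2 rotate(1, -90) ⇒ [θ0=0°, θ1=0°, e=3]
all 36 alternatives checked — unique.

rotate(1, -90), rotate(1, -90)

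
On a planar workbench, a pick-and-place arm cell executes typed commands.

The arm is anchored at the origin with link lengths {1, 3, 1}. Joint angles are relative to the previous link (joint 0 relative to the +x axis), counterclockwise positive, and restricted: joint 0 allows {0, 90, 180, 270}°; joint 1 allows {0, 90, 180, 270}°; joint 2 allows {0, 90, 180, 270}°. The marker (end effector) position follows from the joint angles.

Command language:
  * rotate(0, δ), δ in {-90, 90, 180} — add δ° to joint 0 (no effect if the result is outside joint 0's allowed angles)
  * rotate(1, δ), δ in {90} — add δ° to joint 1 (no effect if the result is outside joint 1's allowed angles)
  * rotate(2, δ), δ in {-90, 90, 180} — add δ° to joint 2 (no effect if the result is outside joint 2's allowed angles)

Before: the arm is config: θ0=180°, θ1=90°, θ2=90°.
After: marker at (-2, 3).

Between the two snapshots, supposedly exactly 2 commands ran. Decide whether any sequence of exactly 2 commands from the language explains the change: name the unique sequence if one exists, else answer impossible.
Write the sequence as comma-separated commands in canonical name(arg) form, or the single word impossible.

rotate(1, 90), rotate(1, 90)

initial: config: θ0=180°, θ1=90°, θ2=90°
1. rotate(1, 90) → config: θ0=180°, θ1=180°, θ2=90°
2. rotate(1, 90) → config: θ0=180°, θ1=270°, θ2=90°
all 49 alternatives checked — unique.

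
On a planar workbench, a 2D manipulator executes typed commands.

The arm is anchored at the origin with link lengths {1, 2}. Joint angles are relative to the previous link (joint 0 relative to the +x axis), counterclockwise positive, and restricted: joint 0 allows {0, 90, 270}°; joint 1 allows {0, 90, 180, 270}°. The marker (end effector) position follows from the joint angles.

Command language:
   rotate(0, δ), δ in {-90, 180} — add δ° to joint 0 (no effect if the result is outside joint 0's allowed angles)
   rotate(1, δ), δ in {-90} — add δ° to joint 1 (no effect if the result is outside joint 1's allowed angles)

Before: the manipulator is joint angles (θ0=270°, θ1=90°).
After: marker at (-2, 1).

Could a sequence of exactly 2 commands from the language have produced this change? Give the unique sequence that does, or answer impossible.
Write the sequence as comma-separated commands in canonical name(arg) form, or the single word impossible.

key: running rotate(0, 180) before rotate(0, -90) would end elsewhere — order is forced
from: joint angles (θ0=270°, θ1=90°)
[1] after rotate(0, -90): joint angles (θ0=270°, θ1=90°)
[2] after rotate(0, 180): joint angles (θ0=90°, θ1=90°)
no rival 2-sequence matches.

rotate(0, -90), rotate(0, 180)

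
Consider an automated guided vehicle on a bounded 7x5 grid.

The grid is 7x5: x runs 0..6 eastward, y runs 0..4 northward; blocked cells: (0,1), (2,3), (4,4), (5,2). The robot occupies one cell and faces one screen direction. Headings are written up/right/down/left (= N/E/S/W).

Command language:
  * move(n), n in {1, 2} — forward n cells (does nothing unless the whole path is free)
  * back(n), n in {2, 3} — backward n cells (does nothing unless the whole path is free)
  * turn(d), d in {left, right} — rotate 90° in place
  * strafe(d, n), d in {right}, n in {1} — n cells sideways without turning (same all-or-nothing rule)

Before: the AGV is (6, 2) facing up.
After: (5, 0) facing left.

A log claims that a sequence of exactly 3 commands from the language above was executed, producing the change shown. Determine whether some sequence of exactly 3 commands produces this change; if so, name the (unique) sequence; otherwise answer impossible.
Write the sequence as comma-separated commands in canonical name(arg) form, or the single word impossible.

back(2), turn(left), move(1)

key: cell and facing (now W) both changed — the 3 commands mix motion and turning
t0: (6, 2) facing up
[1] after back(2): (6, 0) facing up
[2] after turn(left): (6, 0) facing left
[3] after move(1): (5, 0) facing left
uniquely the one of 343 3-step routes that fits.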